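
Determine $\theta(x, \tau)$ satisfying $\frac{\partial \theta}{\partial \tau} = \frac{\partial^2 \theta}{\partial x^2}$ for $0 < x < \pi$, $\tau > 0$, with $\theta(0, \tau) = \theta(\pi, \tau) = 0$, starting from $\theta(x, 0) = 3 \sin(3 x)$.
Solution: Using separation of variables $\theta = X(x)G(\tau)$:
Eigenfunctions: $\sin(nx)$, $n = 1, 2, 3, \ldots$
General solution: $\theta(x, \tau) = \sum c_n \sin(nx) e^{-n^2 \tau}$
Matching $\theta(x,0) = 3 \sin(3 x)$ term by term: $c_3=3$.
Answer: $\theta(x, \tau) = 3 e^{-9 \tau} \sin(3 x)$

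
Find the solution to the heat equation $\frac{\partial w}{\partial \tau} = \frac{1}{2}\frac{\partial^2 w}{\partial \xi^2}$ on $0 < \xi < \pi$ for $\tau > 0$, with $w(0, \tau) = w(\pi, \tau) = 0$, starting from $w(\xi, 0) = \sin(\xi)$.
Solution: Separating variables: $w = \sum c_n e^{-n^2\tau/2} \sin(n\xi)$. From $w(\xi,0) = \sin(\xi)$: $c_1=1$.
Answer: $w(\xi, \tau) = e^{-\tau/2} \sin(\xi)$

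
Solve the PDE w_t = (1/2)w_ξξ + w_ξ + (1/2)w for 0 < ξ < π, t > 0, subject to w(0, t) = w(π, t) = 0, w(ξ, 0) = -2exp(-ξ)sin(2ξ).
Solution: Substitute w = exp(-ξ)u.
Then w_ξ = exp(-ξ)(u_ξ - u), w_ξξ = exp(-ξ)(u_ξξ - 2u_ξ + u), w_t = exp(-ξ)u_t; substituting and dividing by exp(-ξ), the lower-order terms cancel: u_t = (1/2)u_ξξ (standard heat equation).
Data for u: u(ξ,0) = exp(ξ)w(ξ,0) = -2sin(2ξ). The boundary conditions carry over: u(0,t) = u(π,t) = 0.
Separating variables: u = Σ c_n exp(-n²t/2) sin(nξ). From u(ξ,0) = -2sin(2ξ): c_2=-2.
So u(ξ,t) = -2exp(-2t)sin(2ξ), and w(ξ,t) = exp(-ξ)u(ξ,t).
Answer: w(ξ, t) = -2exp(-2t)exp(-ξ)sin(2ξ)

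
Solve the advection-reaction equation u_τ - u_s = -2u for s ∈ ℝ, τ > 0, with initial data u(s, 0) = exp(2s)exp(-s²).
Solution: Substitute u = exp(2s)w, i.e. w = exp(-2s)u.
By the product rule, u_s = exp(2s)(w_s + 2w), u_τ = exp(2s)w_τ.
Substituting into the PDE and dividing by exp(2s): w_τ - (w_s + 2w) = -2w.
The lower-order terms cancel, leaving the standard advection equation w_τ - w_s = 0.
Initial data for w: w(s,0) = exp(-2s)u(s,0) = exp(-s²).
Solve for w:
  By method of characteristics (waves move left with speed 1):
  Along characteristics s + τ = const, w is constant, so w(s,τ) = f(s + τ) with f = w(·, 0).
Hence w(s,τ) = exp(-(s + τ)²).
Transform back: u(s,τ) = exp(2s)w(s,τ).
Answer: u(s, τ) = exp(2s)exp(-(s + τ)²)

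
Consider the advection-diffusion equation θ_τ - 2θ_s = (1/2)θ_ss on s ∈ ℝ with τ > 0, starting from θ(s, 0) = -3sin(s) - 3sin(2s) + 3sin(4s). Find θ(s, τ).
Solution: Change to a moving frame: let η = s + 2τ, σ = τ and write θ(s,τ) = u(η,σ).
By the chain rule θ_τ = u_σ + 2u_η, θ_s = u_η, θ_ss = u_ηη.
Then θ_τ - 2θ_s = u_σ: the advection term cancels and the PDE becomes the heat equation u_σ = (1/2)u_ηη on η ∈ ℝ.
Initial data: u(η,0) = θ(η,0) = -3sin(η) - 3sin(2η) + 3sin(4η).
On η ∈ ℝ each mode satisfies (sin(nη))″ = -n² sin(nη), so exp(-n²σ/2) sin(nη) solves the heat equation; by superposition u(η,σ) = Σ c_n exp(-n²σ/2) sin(nη).
Reading off the coefficients: c_1=-3, c_2=-3, c_4=3, so u(η,σ) = -3exp(-2σ)sin(2η) + 3exp(-8σ)sin(4η) - 3exp(-σ/2)sin(η).
Substituting back η = s + 2τ, σ = τ: θ(s,τ) = u(s + 2τ, τ).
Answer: θ(s, τ) = -3exp(-2τ)sin(2s + 4τ) + 3exp(-8τ)sin(4s + 8τ) - 3exp(-τ/2)sin(s + 2τ)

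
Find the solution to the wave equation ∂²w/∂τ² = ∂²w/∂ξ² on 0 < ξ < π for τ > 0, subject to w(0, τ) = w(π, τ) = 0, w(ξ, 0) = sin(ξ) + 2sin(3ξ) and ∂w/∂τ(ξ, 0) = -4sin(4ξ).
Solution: Using separation of variables w = X(ξ)T(τ):
Eigenfunctions: sin(nξ), n = 1, 2, 3, ...
General solution: w(ξ, τ) = Σ [A_n cos(n τ) + B_n sin(n τ)] sin(nξ)
From w(ξ,0) = sin(ξ) + 2sin(3ξ): A_1=1, A_3=2. From w_τ(ξ,0) = -4sin(4ξ), using w_τ(ξ,0) = Σ ω_n B_n sin(nξ) with ω_n = n: B_4 = (-4)/4 = -1.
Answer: w(ξ, τ) = sin(ξ)cos(τ) + 2sin(3ξ)cos(3τ) - sin(4ξ)sin(4τ)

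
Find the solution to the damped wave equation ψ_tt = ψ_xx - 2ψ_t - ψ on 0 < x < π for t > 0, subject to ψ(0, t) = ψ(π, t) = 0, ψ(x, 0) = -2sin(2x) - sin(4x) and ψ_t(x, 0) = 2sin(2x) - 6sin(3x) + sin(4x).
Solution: Substitute ψ = exp(-t)u, i.e. u = exp(t)ψ.
By the product rule, ψ_t = exp(-t)(u_t - u), ψ_tt = exp(-t)(u_tt - 2u_t + u), ψ_xx = exp(-t)u_xx.
Substituting into the PDE and dividing by exp(-t): u_tt - 2u_t + u = u_xx - 2(u_t - u) - u.
The lower-order terms cancel, leaving the standard wave equation u_tt = u_xx.
Initial data for u: u(x,0) = ψ(x,0) = -2sin(2x) - sin(4x); u_t(x,0) = ψ_t(x,0) + ψ(x,0) = -6sin(3x). The boundary conditions carry over: u(0,t) = u(π,t) = 0.
Solve for u:
  Using separation of variables u = X(x)T(t):
  Eigenfunctions: sin(nx), n = 1, 2, 3, ...
  General solution: u(x, t) = Σ [A_n cos(n t) + B_n sin(n t)] sin(nx)
  From u(x,0) = -2sin(2x) - sin(4x): A_2=-2, A_4=-1. From u_t(x,0) = -6sin(3x), using u_t(x,0) = Σ ω_n B_n sin(nx) with ω_n = n: B_3 = (-6)/3 = -2.
Hence u(x,t) = -2sin(3t)sin(3x) - 2sin(2x)cos(2t) - sin(4x)cos(4t).
Transform back: ψ(x,t) = exp(-t)u(x,t).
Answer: ψ(x, t) = -2exp(-t)sin(3t)sin(3x) - 2exp(-t)sin(2x)cos(2t) - exp(-t)sin(4x)cos(4t)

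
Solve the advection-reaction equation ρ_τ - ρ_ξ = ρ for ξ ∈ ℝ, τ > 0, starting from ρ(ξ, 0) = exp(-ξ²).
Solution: Substitute ρ = exp(τ)u.
Then ρ_τ = exp(τ)(u_τ + u), ρ_ξ = exp(τ)u_ξ; substituting and dividing by exp(τ), the lower-order terms cancel: u_τ - u_ξ = 0 (standard advection equation).
Data for u: u(ξ,0) = ρ(ξ,0) = exp(-ξ²).
By characteristics (dξ/dτ = -1), u(ξ,τ) = f(ξ + τ) with f = u(·, 0).
So u(ξ,τ) = exp(-(ξ + τ)²), and ρ(ξ,τ) = exp(τ)u(ξ,τ).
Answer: ρ(ξ, τ) = exp(τ)exp(-(ξ + τ)²)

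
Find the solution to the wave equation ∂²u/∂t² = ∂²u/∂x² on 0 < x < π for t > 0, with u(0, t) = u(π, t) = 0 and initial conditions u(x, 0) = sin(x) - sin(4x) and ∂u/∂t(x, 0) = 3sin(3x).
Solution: Separating variables: u = Σ [A_n cos(ω_n t) + B_n sin(ω_n t)] sin(nx), ω_n = n. From ICs (B_n = velocity coefficient / ω_n): A_1=1, A_4=-1, B_3=1.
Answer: u(x, t) = sin(3t)sin(3x) + sin(x)cos(t) - sin(4x)cos(4t)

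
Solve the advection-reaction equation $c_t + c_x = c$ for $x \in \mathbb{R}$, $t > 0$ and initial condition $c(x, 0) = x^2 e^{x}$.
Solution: Substitute $c = e^{x}u$, i.e. $u = e^{-x}c$.
By the product rule, $c_x = e^{x}(u_x + u)$, $c_t = e^{x}u_t$.
Substituting into the PDE and dividing by $e^{x}$: $u_t + (u_x + u) = u$.
The lower-order terms cancel, leaving the standard advection equation $u_t + u_x = 0$.
Initial data for $u$: $u(x,0) = e^{-x}c(x,0) = x^2$.
Solve for $u$:
  By method of characteristics (waves move right with speed 1):
  Along characteristics $x - t =$ const, $u$ is constant, so $u(x,t) = f(x - t)$ with $f = u( \cdot , 0)$.
Hence $u(x,t) = t^2 - 2 t x + x^2$.
Transform back: $c(x,t) = e^{x}u(x,t)$.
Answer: $c(x, t) = t^2 e^{x} - 2 t x e^{x} + x^2 e^{x}$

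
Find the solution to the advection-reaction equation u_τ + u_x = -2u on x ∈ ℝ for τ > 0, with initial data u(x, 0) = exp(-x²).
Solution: Substitute u = exp(-2τ)w.
Then u_τ = exp(-2τ)(w_τ - 2w), u_x = exp(-2τ)w_x; substituting and dividing by exp(-2τ), the lower-order terms cancel: w_τ + w_x = 0 (standard advection equation).
Data for w: w(x,0) = u(x,0) = exp(-x²).
By characteristics (dx/dτ = 1), w(x,τ) = f(x - τ) with f = w(·, 0).
So w(x,τ) = exp(-(x - τ)²), and u(x,τ) = exp(-2τ)w(x,τ).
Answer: u(x, τ) = exp(-2τ)exp(-(x - τ)²)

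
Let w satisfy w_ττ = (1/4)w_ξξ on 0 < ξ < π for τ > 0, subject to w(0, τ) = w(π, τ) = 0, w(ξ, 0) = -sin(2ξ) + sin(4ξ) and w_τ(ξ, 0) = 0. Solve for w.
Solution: Separating variables: w = Σ [A_n cos(ω_n τ) + B_n sin(ω_n τ)] sin(nξ), ω_n = n/2. From ICs: A_2=-1, A_4=1.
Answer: w(ξ, τ) = -sin(2ξ)cos(τ) + sin(4ξ)cos(2τ)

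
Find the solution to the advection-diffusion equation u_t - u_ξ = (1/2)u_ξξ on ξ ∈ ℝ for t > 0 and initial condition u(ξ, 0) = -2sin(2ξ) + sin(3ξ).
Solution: Moving frame: η = ξ + t, σ = t, u = w(η,σ), so u_t = w_σ + w_η and u_ξξ = w_ηη.
Hence u_t - u_ξ = w_σ and the PDE becomes the heat equation w_σ = (1/2)w_ηη on η ∈ ℝ.
Initial data: w(η,0) = u(η,0) = -2sin(2η) + sin(3η). Each mode sin(nη) decays as exp(-n²σ/2) on ℝ, so w(η,σ) = Σ c_n exp(-n²σ/2) sin(nη) with c_2=-2, c_3=1: w(η,σ) = -2exp(-2σ)sin(2η) + exp(-9σ/2)sin(3η).
Substituting back: u(ξ,t) = w(ξ + t, t).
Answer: u(ξ, t) = -2exp(-2t)sin(2t + 2ξ) + exp(-9t/2)sin(3t + 3ξ)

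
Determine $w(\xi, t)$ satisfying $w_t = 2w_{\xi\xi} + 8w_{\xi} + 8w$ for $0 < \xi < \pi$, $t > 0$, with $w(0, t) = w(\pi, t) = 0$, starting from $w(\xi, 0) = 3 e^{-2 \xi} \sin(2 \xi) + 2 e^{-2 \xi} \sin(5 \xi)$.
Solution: Substitute $w = e^{-2\xi}u$, i.e. $u = e^{2\xi}w$.
By the product rule, $w_{\xi} = e^{-2\xi}(u_{\xi} - 2u)$, $w_{\xi\xi} = e^{-2\xi}(u_{\xi\xi} - 4u_{\xi} + 4u)$, $w_t = e^{-2\xi}u_t$.
Substituting into the PDE and dividing by $e^{-2\xi}$: $u_t = 2(u_{\xi\xi} - 4u_{\xi} + 4u) + 8(u_{\xi} - 2u) + 8u$.
The lower-order terms cancel, leaving the standard heat equation $u_t = 2u_{\xi\xi}$.
Initial data for $u$: $u(\xi,0) = e^{2\xi}w(\xi,0) = 3 \sin(2 \xi) + 2 \sin(5 \xi)$. The boundary conditions carry over: $u(0,t) = u(\pi,t) = 0$.
Solve for $u$:
  Using separation of variables $u = X(\xi)T(t)$:
  Eigenfunctions: $\sin(n\xi)$, $n = 1, 2, 3, \ldots$
  General solution: $u(\xi, t) = \sum c_n \sin(n\xi) e^{-2n^2 t}$
  Matching $u(\xi,0) = 3 \sin(2 \xi) + 2 \sin(5 \xi)$ term by term: $c_2=3, c_5=2$.
Hence $u(\xi,t) = 3 e^{-8 t} \sin(2 \xi) + 2 e^{-50 t} \sin(5 \xi)$.
Transform back: $w(\xi,t) = e^{-2\xi}u(\xi,t)$.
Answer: $w(\xi, t) = 3 e^{-2 \xi} e^{-8 t} \sin(2 \xi) + 2 e^{-2 \xi} e^{-50 t} \sin(5 \xi)$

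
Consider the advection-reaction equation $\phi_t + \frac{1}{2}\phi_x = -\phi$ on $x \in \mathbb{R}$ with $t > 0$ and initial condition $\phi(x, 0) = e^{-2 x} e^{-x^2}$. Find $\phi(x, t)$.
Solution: Substitute $\phi = e^{-2x}u$.
Then $\phi_x = e^{-2x}(u_x - 2u)$, $\phi_t = e^{-2x}u_t$; substituting and dividing by $e^{-2x}$, the lower-order terms cancel: $u_t + \frac{1}{2}u_x = 0$ (standard advection equation).
Data for $u$: $u(x,0) = e^{2x}\phi(x,0) = e^{-x^2}$.
By characteristics ($dx/dt = 1/2$), $u(x,t) = f(x - \frac{1}{2}t)$ with $f = u( \cdot , 0)$.
So $u(x,t) = e^{-(-t/2 + x)^2}$, and $\phi(x,t) = e^{-2x}u(x,t)$.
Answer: $\phi(x, t) = e^{-2 x} e^{-(-t/2 + x)^2}$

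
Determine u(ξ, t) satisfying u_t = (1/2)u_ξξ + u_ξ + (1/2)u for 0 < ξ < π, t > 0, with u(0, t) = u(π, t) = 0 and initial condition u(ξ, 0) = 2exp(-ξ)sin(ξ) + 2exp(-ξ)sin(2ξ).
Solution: Substitute u = exp(-ξ)w, i.e. w = exp(ξ)u.
By the product rule, u_ξ = exp(-ξ)(w_ξ - w), u_ξξ = exp(-ξ)(w_ξξ - 2w_ξ + w), u_t = exp(-ξ)w_t.
Substituting into the PDE and dividing by exp(-ξ): w_t = (1/2)(w_ξξ - 2w_ξ + w) + (w_ξ - w) + (1/2)w.
The lower-order terms cancel, leaving the standard heat equation w_t = (1/2)w_ξξ.
Initial data for w: w(ξ,0) = exp(ξ)u(ξ,0) = 2sin(ξ) + 2sin(2ξ). The boundary conditions carry over: w(0,t) = w(π,t) = 0.
Solve for w:
  Using separation of variables w = X(ξ)T(t):
  Eigenfunctions: sin(nξ), n = 1, 2, 3, ...
  General solution: w(ξ, t) = Σ c_n sin(nξ) exp(-n² t/2)
  Matching w(ξ,0) = 2sin(ξ) + 2sin(2ξ) term by term: c_1=2, c_2=2.
Hence w(ξ,t) = 2exp(-2t)sin(2ξ) + 2exp(-t/2)sin(ξ).
Transform back: u(ξ,t) = exp(-ξ)w(ξ,t).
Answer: u(ξ, t) = 2exp(-2t)exp(-ξ)sin(2ξ) + 2exp(-t/2)exp(-ξ)sin(ξ)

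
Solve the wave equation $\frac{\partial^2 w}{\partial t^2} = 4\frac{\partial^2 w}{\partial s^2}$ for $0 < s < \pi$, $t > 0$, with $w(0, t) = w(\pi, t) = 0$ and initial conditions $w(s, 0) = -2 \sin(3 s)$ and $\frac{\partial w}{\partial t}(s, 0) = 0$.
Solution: Using separation of variables $w = X(s)T(t)$:
Eigenfunctions: $\sin(ns)$, $n = 1, 2, 3, \ldots$
General solution: $w(s, t) = \sum [A_n \cos(2n t) + B_n \sin(2n t)] \sin(ns)$
From $w(s,0) = -2 \sin(3 s)$: $A_3=-2$. From $w_t(s,0) = 0$: all $B_n = 0$.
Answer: $w(s, t) = -2 \sin(3 s) \cos(6 t)$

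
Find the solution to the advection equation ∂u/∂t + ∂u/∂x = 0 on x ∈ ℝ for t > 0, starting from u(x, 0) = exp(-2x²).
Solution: By characteristics (dx/dt = 1), u(x,t) = f(x - t) with f = u(·, 0).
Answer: u(x, t) = exp(-2(-t + x)²)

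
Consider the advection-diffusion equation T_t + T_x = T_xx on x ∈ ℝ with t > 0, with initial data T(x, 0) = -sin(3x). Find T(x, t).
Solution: Moving frame: η = x - t, σ = t, T = u(η,σ), so T_t = u_σ - u_η and T_xx = u_ηη.
Hence T_t + T_x = u_σ and the PDE becomes the heat equation u_σ = u_ηη on η ∈ ℝ.
Initial data: u(η,0) = T(η,0) = -sin(3η). Each mode sin(nη) decays as exp(-n²σ) on ℝ, so u(η,σ) = Σ c_n exp(-n²σ) sin(nη) with c_3=-1: u(η,σ) = -exp(-9σ)sin(3η).
Substituting back: T(x,t) = u(x - t, t).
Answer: T(x, t) = exp(-9t)sin(3t - 3x)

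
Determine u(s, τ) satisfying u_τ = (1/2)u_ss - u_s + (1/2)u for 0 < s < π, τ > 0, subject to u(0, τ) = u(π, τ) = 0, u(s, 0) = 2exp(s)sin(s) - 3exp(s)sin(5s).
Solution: Substitute u = exp(s)w.
Then u_s = exp(s)(w_s + w), u_ss = exp(s)(w_ss + 2w_s + w), u_τ = exp(s)w_τ; substituting and dividing by exp(s), the lower-order terms cancel: w_τ = (1/2)w_ss (standard heat equation).
Data for w: w(s,0) = exp(-s)u(s,0) = 2sin(s) - 3sin(5s). The boundary conditions carry over: w(0,τ) = w(π,τ) = 0.
Separating variables: w = Σ c_n exp(-n²τ/2) sin(ns). From w(s,0) = 2sin(s) - 3sin(5s): c_1=2, c_5=-3.
So w(s,τ) = 2exp(-τ/2)sin(s) - 3exp(-25τ/2)sin(5s), and u(s,τ) = exp(s)w(s,τ).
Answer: u(s, τ) = 2exp(s)exp(-τ/2)sin(s) - 3exp(s)exp(-25τ/2)sin(5s)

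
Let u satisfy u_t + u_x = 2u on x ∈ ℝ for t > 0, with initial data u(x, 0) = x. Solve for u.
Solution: Substitute u = exp(2t)w, i.e. w = exp(-2t)u.
By the product rule, u_t = exp(2t)(w_t + 2w), u_x = exp(2t)w_x.
Substituting into the PDE and dividing by exp(2t): w_t + 2w + w_x = 2w.
The lower-order terms cancel, leaving the standard advection equation w_t + w_x = 0.
Initial data for w: w(x,0) = u(x,0) = x.
Solve for w:
  By method of characteristics (waves move right with speed 1):
  Along characteristics x - t = const, w is constant, so w(x,t) = f(x - t) with f = w(·, 0).
Hence w(x,t) = -t + x.
Transform back: u(x,t) = exp(2t)w(x,t).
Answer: u(x, t) = -texp(2t) + xexp(2t)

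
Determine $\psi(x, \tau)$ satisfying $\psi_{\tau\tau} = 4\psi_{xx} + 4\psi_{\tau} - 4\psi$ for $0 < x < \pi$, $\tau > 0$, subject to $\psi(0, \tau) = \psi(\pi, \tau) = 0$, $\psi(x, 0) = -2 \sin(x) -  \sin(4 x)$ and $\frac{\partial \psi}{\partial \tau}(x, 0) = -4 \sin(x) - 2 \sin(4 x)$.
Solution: Substitute $\psi = e^{2\tau}u$.
Then $\psi_{\tau} = e^{2\tau}(u_{\tau} + 2u)$, $\psi_{\tau\tau} = e^{2\tau}(u_{\tau\tau} + 4u_{\tau} + 4u)$, $\psi_{xx} = e^{2\tau}u_{xx}$; substituting and dividing by $e^{2\tau}$, the lower-order terms cancel: $u_{\tau\tau} = 4u_{xx}$ (standard wave equation).
Data for $u$: $u(x,0) = \psi(x,0) = -2 \sin(x) - \sin(4 x)$; $u_{\tau}(x,0) = \psi_{\tau}(x,0) - 2\psi(x,0) = 0$. The boundary conditions carry over: $u(0,\tau) = u(\pi,\tau) = 0$.
Separating variables: $u = \sum [A_n \cos(\omega_n \tau) + B_n \sin(\omega_n \tau)] \sin(nx)$, $\omega_n = 2n$. From ICs: $A_1=-2, A_4=-1$.
So $u(x,\tau) = -2 \sin(x) \cos(2 \tau) - \sin(4 x) \cos(8 \tau)$, and $\psi(x,\tau) = e^{2\tau}u(x,\tau)$.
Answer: $\psi(x, \tau) = -2 e^{2 \tau} \sin(x) \cos(2 \tau) -  e^{2 \tau} \sin(4 x) \cos(8 \tau)$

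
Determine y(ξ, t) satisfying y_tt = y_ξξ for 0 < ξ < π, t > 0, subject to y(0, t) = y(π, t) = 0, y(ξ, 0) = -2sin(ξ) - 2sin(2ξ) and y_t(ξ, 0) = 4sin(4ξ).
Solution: Using separation of variables y = X(ξ)T(t):
Eigenfunctions: sin(nξ), n = 1, 2, 3, ...
General solution: y(ξ, t) = Σ [A_n cos(n t) + B_n sin(n t)] sin(nξ)
From y(ξ,0) = -2sin(ξ) - 2sin(2ξ): A_1=-2, A_2=-2. From y_t(ξ,0) = 4sin(4ξ), using y_t(ξ,0) = Σ ω_n B_n sin(nξ) with ω_n = n: B_4 = 4/4 = 1.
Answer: y(ξ, t) = sin(4t)sin(4ξ) - 2sin(ξ)cos(t) - 2sin(2ξ)cos(2t)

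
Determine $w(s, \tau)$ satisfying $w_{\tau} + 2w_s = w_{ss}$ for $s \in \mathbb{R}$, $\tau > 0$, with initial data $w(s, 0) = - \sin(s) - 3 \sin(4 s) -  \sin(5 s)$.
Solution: Moving frame: $\eta = s - 2\tau$, $\sigma = \tau$, $w = u(\eta,\sigma)$, so $w_{\tau} = u_{\sigma} - 2u_{\eta}$ and $w_{ss} = u_{\eta\eta}$.
Hence $w_{\tau} + 2w_s = u_{\sigma}$ and the PDE becomes the heat equation $u_{\sigma} = u_{\eta\eta}$ on $\eta \in \mathbb{R}$.
Initial data: $u(\eta,0) = w(\eta,0) = - \sin(\eta) - 3 \sin(4 \eta) - \sin(5 \eta)$. Each mode $\sin(n\eta)$ decays as $e^{-n^2\sigma}$ on $\mathbb{R}$, so $u(\eta,\sigma) = \sum c_n e^{-n^2\sigma} \sin(n\eta)$ with $c_1=-1, c_4=-3, c_5=-1$: $u(\eta,\sigma) = - e^{-\sigma} \sin(\eta) - 3 e^{-16 \sigma} \sin(4 \eta) - e^{-25 \sigma} \sin(5 \eta)$.
Substituting back: $w(s,\tau) = u(s - 2\tau, \tau)$.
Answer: $w(s, \tau) = e^{-\tau} \sin(2 \tau - s) + 3 e^{-16 \tau} \sin(8 \tau - 4 s) + e^{-25 \tau} \sin(10 \tau - 5 s)$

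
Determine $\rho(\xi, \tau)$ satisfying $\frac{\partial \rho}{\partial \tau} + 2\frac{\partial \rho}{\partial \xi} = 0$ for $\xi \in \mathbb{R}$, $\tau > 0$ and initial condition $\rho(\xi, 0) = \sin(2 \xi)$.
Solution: By characteristics ($d\xi/d\tau = 2$), $\rho(\xi,\tau) = f(\xi - 2\tau)$ with $f = \rho( \cdot , 0)$.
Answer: $\rho(\xi, \tau) = - \sin(4 \tau - 2 \xi)$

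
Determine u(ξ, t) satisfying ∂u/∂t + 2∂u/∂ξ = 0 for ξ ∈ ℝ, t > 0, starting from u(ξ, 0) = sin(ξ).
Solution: By characteristics (dξ/dt = 2), u(ξ,t) = f(ξ - 2t) with f = u(·, 0).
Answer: u(ξ, t) = -sin(2t - ξ)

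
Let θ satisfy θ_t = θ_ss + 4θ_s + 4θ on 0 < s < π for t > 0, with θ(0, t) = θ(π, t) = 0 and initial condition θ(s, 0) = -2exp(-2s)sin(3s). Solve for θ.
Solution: Substitute θ = exp(-2s)u.
Then θ_s = exp(-2s)(u_s - 2u), θ_ss = exp(-2s)(u_ss - 4u_s + 4u), θ_t = exp(-2s)u_t; substituting and dividing by exp(-2s), the lower-order terms cancel: u_t = u_ss (standard heat equation).
Data for u: u(s,0) = exp(2s)θ(s,0) = -2sin(3s). The boundary conditions carry over: u(0,t) = u(π,t) = 0.
Separating variables: u = Σ c_n exp(-n²t) sin(ns). From u(s,0) = -2sin(3s): c_3=-2.
So u(s,t) = -2exp(-9t)sin(3s), and θ(s,t) = exp(-2s)u(s,t).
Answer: θ(s, t) = -2exp(-2s)exp(-9t)sin(3s)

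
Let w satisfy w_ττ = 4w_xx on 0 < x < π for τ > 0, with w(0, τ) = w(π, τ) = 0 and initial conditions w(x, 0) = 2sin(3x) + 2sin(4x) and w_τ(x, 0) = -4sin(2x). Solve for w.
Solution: Using separation of variables w = X(x)T(τ):
Eigenfunctions: sin(nx), n = 1, 2, 3, ...
General solution: w(x, τ) = Σ [A_n cos(2n τ) + B_n sin(2n τ)] sin(nx)
From w(x,0) = 2sin(3x) + 2sin(4x): A_3=2, A_4=2. From w_τ(x,0) = -4sin(2x), using w_τ(x,0) = Σ ω_n B_n sin(nx) with ω_n = 2n: B_2 = (-4)/4 = -1.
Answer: w(x, τ) = -sin(2x)sin(4τ) + 2sin(3x)cos(6τ) + 2sin(4x)cos(8τ)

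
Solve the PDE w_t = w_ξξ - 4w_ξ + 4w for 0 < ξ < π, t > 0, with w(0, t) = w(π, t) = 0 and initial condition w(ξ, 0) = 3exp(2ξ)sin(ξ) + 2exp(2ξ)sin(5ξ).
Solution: Substitute w = exp(2ξ)u, i.e. u = exp(-2ξ)w.
By the product rule, w_ξ = exp(2ξ)(u_ξ + 2u), w_ξξ = exp(2ξ)(u_ξξ + 4u_ξ + 4u), w_t = exp(2ξ)u_t.
Substituting into the PDE and dividing by exp(2ξ): u_t = (u_ξξ + 4u_ξ + 4u) - 4(u_ξ + 2u) + 4u.
The lower-order terms cancel, leaving the standard heat equation u_t = u_ξξ.
Initial data for u: u(ξ,0) = exp(-2ξ)w(ξ,0) = 3sin(ξ) + 2sin(5ξ). The boundary conditions carry over: u(0,t) = u(π,t) = 0.
Solve for u:
  Using separation of variables u = X(ξ)T(t):
  Eigenfunctions: sin(nξ), n = 1, 2, 3, ...
  General solution: u(ξ, t) = Σ c_n sin(nξ) exp(-n² t)
  Matching u(ξ,0) = 3sin(ξ) + 2sin(5ξ) term by term: c_1=3, c_5=2.
Hence u(ξ,t) = 3exp(-t)sin(ξ) + 2exp(-25t)sin(5ξ).
Transform back: w(ξ,t) = exp(2ξ)u(ξ,t).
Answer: w(ξ, t) = 3exp(-t)exp(2ξ)sin(ξ) + 2exp(-25t)exp(2ξ)sin(5ξ)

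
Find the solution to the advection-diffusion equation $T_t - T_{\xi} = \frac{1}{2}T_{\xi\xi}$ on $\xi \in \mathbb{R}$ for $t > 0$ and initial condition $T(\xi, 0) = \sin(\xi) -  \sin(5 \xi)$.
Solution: Moving frame: $\eta = \xi + t$, $\sigma = t$, $T = u(\eta,\sigma)$, so $T_t = u_{\sigma} + u_{\eta}$ and $T_{\xi\xi} = u_{\eta\eta}$.
Hence $T_t - T_{\xi} = u_{\sigma}$ and the PDE becomes the heat equation $u_{\sigma} = \frac{1}{2}u_{\eta\eta}$ on $\eta \in \mathbb{R}$.
Initial data: $u(\eta,0) = T(\eta,0) = \sin(\eta) - \sin(5 \eta)$. Each mode $\sin(n\eta)$ decays as $e^{-n^2\sigma/2}$ on $\mathbb{R}$, so $u(\eta,\sigma) = \sum c_n e^{-n^2\sigma/2} \sin(n\eta)$ with $c_1=1, c_5=-1$: $u(\eta,\sigma) = e^{-\sigma/2} \sin(\eta) - e^{-25 \sigma/2} \sin(5 \eta)$.
Substituting back: $T(\xi,t) = u(\xi + t, t)$.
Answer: $T(\xi, t) = e^{-t/2} \sin(\xi + t) -  e^{-25 t/2} \sin(5 \xi + 5 t)$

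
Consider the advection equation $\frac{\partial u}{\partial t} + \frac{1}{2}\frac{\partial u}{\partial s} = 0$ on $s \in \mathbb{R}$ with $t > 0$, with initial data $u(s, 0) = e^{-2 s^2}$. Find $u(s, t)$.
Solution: By characteristics ($ds/dt = 1/2$), $u(s,t) = f(s - \frac{1}{2}t)$ with $f = u( \cdot , 0)$.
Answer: $u(s, t) = e^{-2 (s - t/2)^2}$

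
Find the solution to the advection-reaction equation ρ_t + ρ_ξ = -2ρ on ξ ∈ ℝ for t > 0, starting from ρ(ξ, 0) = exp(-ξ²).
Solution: Substitute ρ = exp(-2t)u.
Then ρ_t = exp(-2t)(u_t - 2u), ρ_ξ = exp(-2t)u_ξ; substituting and dividing by exp(-2t), the lower-order terms cancel: u_t + u_ξ = 0 (standard advection equation).
Data for u: u(ξ,0) = ρ(ξ,0) = exp(-ξ²).
By characteristics (dξ/dt = 1), u(ξ,t) = f(ξ - t) with f = u(·, 0).
So u(ξ,t) = exp(-(-t + ξ)²), and ρ(ξ,t) = exp(-2t)u(ξ,t).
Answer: ρ(ξ, t) = exp(-2t)exp(-(-t + ξ)²)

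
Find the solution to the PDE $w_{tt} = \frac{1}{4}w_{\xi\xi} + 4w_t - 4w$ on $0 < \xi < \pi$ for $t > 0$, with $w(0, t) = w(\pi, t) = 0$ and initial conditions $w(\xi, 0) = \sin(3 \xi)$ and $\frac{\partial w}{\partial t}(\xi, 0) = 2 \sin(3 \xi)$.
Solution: Substitute $w = e^{2t}u$.
Then $w_t = e^{2t}(u_t + 2u)$, $w_{tt} = e^{2t}(u_{tt} + 4u_t + 4u)$, $w_{\xi\xi} = e^{2t}u_{\xi\xi}$; substituting and dividing by $e^{2t}$, the lower-order terms cancel: $u_{tt} = \frac{1}{4}u_{\xi\xi}$ (standard wave equation).
Data for $u$: $u(\xi,0) = w(\xi,0) = \sin(3 \xi)$; $u_t(\xi,0) = w_t(\xi,0) - 2w(\xi,0) = 0$. The boundary conditions carry over: $u(0,t) = u(\pi,t) = 0$.
Separating variables: $u = \sum [A_n \cos(\omega_n t) + B_n \sin(\omega_n t)] \sin(n\xi)$, $\omega_n = n/2$. From ICs: $A_3=1$.
So $u(\xi,t) = \sin(3 \xi) \cos(3 t/2)$, and $w(\xi,t) = e^{2t}u(\xi,t)$.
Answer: $w(\xi, t) = e^{2 t} \sin(3 \xi) \cos(3 t/2)$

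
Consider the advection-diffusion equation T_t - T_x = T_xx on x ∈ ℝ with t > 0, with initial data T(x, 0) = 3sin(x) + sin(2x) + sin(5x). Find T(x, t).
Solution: Moving frame: η = x + t, σ = t, T = u(η,σ), so T_t = u_σ + u_η and T_xx = u_ηη.
Hence T_t - T_x = u_σ and the PDE becomes the heat equation u_σ = u_ηη on η ∈ ℝ.
Initial data: u(η,0) = T(η,0) = 3sin(η) + sin(2η) + sin(5η). Each mode sin(nη) decays as exp(-n²σ) on ℝ, so u(η,σ) = Σ c_n exp(-n²σ) sin(nη) with c_1=3, c_2=1, c_5=1: u(η,σ) = 3exp(-σ)sin(η) + exp(-4σ)sin(2η) + exp(-25σ)sin(5η).
Substituting back: T(x,t) = u(x + t, t).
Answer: T(x, t) = 3exp(-t)sin(t + x) + exp(-4t)sin(2t + 2x) + exp(-25t)sin(5t + 5x)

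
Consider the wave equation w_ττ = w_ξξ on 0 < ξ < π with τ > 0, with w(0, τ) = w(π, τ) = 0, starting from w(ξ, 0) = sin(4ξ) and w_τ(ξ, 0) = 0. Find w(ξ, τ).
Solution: Separating variables: w = Σ [A_n cos(ω_n τ) + B_n sin(ω_n τ)] sin(nξ), ω_n = n. From ICs: A_4=1.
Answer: w(ξ, τ) = sin(4ξ)cos(4τ)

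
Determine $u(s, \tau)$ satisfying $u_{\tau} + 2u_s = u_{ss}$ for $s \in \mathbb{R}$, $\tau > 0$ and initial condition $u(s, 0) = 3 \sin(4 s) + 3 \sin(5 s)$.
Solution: Moving frame: $\eta = s - 2\tau$, $\sigma = \tau$, $u = w(\eta,\sigma)$, so $u_{\tau} = w_{\sigma} - 2w_{\eta}$ and $u_{ss} = w_{\eta\eta}$.
Hence $u_{\tau} + 2u_s = w_{\sigma}$ and the PDE becomes the heat equation $w_{\sigma} = w_{\eta\eta}$ on $\eta \in \mathbb{R}$.
Initial data: $w(\eta,0) = u(\eta,0) = 3 \sin(4 \eta) + 3 \sin(5 \eta)$. Each mode $\sin(n\eta)$ decays as $e^{-n^2\sigma}$ on $\mathbb{R}$, so $w(\eta,\sigma) = \sum c_n e^{-n^2\sigma} \sin(n\eta)$ with $c_4=3, c_5=3$: $w(\eta,\sigma) = 3 e^{-16 \sigma} \sin(4 \eta) + 3 e^{-25 \sigma} \sin(5 \eta)$.
Substituting back: $u(s,\tau) = w(s - 2\tau, \tau)$.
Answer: $u(s, \tau) = -3 e^{-16 \tau} \sin(8 \tau - 4 s) - 3 e^{-25 \tau} \sin(10 \tau - 5 s)$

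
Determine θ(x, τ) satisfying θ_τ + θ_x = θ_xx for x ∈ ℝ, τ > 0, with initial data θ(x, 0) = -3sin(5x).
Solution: Moving frame: η = x - τ, σ = τ, θ = u(η,σ), so θ_τ = u_σ - u_η and θ_xx = u_ηη.
Hence θ_τ + θ_x = u_σ and the PDE becomes the heat equation u_σ = u_ηη on η ∈ ℝ.
Initial data: u(η,0) = θ(η,0) = -3sin(5η). Each mode sin(nη) decays as exp(-n²σ) on ℝ, so u(η,σ) = Σ c_n exp(-n²σ) sin(nη) with c_5=-3: u(η,σ) = -3exp(-25σ)sin(5η).
Substituting back: θ(x,τ) = u(x - τ, τ).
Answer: θ(x, τ) = -3exp(-25τ)sin(5x - 5τ)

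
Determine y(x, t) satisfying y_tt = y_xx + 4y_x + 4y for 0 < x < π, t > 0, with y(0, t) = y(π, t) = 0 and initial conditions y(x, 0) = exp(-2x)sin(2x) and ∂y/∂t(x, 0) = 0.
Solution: Substitute y = exp(-2x)u.
Then y_x = exp(-2x)(u_x - 2u), y_xx = exp(-2x)(u_xx - 4u_x + 4u), y_tt = exp(-2x)u_tt; substituting and dividing by exp(-2x), the lower-order terms cancel: u_tt = u_xx (standard wave equation).
Data for u: u(x,0) = exp(2x)y(x,0) = sin(2x); u_t(x,0) = exp(2x)y_t(x,0) = 0. The boundary conditions carry over: u(0,t) = u(π,t) = 0.
Separating variables: u = Σ [A_n cos(ω_n t) + B_n sin(ω_n t)] sin(nx), ω_n = n. From ICs: A_2=1.
So u(x,t) = sin(2x)cos(2t), and y(x,t) = exp(-2x)u(x,t).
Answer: y(x, t) = exp(-2x)sin(2x)cos(2t)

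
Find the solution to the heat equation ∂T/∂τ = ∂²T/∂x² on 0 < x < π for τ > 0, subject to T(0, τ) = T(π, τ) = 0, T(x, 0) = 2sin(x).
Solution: Separating variables: T = Σ c_n exp(-n²τ) sin(nx). From T(x,0) = 2sin(x): c_1=2.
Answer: T(x, τ) = 2exp(-τ)sin(x)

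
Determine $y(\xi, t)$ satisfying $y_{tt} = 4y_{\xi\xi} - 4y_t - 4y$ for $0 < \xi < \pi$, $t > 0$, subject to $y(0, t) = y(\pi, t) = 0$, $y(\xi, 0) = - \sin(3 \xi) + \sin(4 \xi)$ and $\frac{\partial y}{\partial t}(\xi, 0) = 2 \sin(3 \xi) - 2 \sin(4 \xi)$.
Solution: Substitute $y = e^{-2t}u$.
Then $y_t = e^{-2t}(u_t - 2u)$, $y_{tt} = e^{-2t}(u_{tt} - 4u_t + 4u)$, $y_{\xi\xi} = e^{-2t}u_{\xi\xi}$; substituting and dividing by $e^{-2t}$, the lower-order terms cancel: $u_{tt} = 4u_{\xi\xi}$ (standard wave equation).
Data for $u$: $u(\xi,0) = y(\xi,0) = - \sin(3 \xi) + \sin(4 \xi)$; $u_t(\xi,0) = y_t(\xi,0) + 2y(\xi,0) = 0$. The boundary conditions carry over: $u(0,t) = u(\pi,t) = 0$.
Separating variables: $u = \sum [A_n \cos(\omega_n t) + B_n \sin(\omega_n t)] \sin(n\xi)$, $\omega_n = 2n$. From ICs: $A_3=-1, A_4=1$.
So $u(\xi,t) = - \sin(3 \xi) \cos(6 t) + \sin(4 \xi) \cos(8 t)$, and $y(\xi,t) = e^{-2t}u(\xi,t)$.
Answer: $y(\xi, t) = - e^{-2 t} \sin(3 \xi) \cos(6 t) + e^{-2 t} \sin(4 \xi) \cos(8 t)$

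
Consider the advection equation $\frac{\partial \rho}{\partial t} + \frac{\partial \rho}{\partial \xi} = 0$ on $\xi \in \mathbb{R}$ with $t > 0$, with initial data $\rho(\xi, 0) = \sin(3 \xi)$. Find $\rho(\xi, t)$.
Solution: By method of characteristics (waves move right with speed 1):
Along characteristics $\xi - t =$ const, $\rho$ is constant, so $\rho(\xi,t) = f(\xi - t)$ with $f = \rho( \cdot , 0)$.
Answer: $\rho(\xi, t) = \sin(3 \xi - 3 t)$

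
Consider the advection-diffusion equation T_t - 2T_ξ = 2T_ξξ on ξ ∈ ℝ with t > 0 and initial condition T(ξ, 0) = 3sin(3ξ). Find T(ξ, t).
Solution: Moving frame: η = ξ + 2t, σ = t, T = u(η,σ), so T_t = u_σ + 2u_η and T_ξξ = u_ηη.
Hence T_t - 2T_ξ = u_σ and the PDE becomes the heat equation u_σ = 2u_ηη on η ∈ ℝ.
Initial data: u(η,0) = T(η,0) = 3sin(3η). Each mode sin(nη) decays as exp(-2n²σ) on ℝ, so u(η,σ) = Σ c_n exp(-2n²σ) sin(nη) with c_3=3: u(η,σ) = 3exp(-18σ)sin(3η).
Substituting back: T(ξ,t) = u(ξ + 2t, t).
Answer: T(ξ, t) = 3exp(-18t)sin(6t + 3ξ)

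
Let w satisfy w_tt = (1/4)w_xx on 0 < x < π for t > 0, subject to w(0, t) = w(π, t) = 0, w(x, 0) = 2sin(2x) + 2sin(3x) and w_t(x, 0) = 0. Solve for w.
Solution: Separating variables: w = Σ [A_n cos(ω_n t) + B_n sin(ω_n t)] sin(nx), ω_n = n/2. From ICs: A_2=2, A_3=2.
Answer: w(x, t) = 2sin(2x)cos(t) + 2sin(3x)cos(3t/2)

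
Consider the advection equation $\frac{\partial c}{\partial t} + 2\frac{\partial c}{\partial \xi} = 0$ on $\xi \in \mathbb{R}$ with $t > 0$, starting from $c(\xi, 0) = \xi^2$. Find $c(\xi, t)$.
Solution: By characteristics ($d\xi/dt = 2$), $c(\xi,t) = f(\xi - 2t)$ with $f = c( \cdot , 0)$.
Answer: $c(\xi, t) = \xi^2 - 4 \xi t + 4 t^2$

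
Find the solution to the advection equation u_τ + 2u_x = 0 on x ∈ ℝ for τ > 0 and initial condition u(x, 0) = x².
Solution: By characteristics (dx/dτ = 2), u(x,τ) = f(x - 2τ) with f = u(·, 0).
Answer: u(x, τ) = x² - 4xτ + 4τ²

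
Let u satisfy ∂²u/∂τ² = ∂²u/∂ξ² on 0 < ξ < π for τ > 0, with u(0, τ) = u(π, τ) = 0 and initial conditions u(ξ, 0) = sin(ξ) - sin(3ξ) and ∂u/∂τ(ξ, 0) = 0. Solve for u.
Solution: Separating variables: u = Σ [A_n cos(ω_n τ) + B_n sin(ω_n τ)] sin(nξ), ω_n = n. From ICs: A_1=1, A_3=-1.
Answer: u(ξ, τ) = sin(ξ)cos(τ) - sin(3ξ)cos(3τ)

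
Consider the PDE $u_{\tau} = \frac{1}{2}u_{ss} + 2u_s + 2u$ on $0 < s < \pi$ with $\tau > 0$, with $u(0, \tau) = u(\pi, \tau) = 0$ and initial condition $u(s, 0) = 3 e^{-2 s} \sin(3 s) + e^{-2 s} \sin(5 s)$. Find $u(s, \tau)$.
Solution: Substitute $u = e^{-2s}w$, i.e. $w = e^{2s}u$.
By the product rule, $u_s = e^{-2s}(w_s - 2w)$, $u_{ss} = e^{-2s}(w_{ss} - 4w_s + 4w)$, $u_{\tau} = e^{-2s}w_{\tau}$.
Substituting into the PDE and dividing by $e^{-2s}$: $w_{\tau} = \frac{1}{2}(w_{ss} - 4w_s + 4w) + 2(w_s - 2w) + 2w$.
The lower-order terms cancel, leaving the standard heat equation $w_{\tau} = \frac{1}{2}w_{ss}$.
Initial data for $w$: $w(s,0) = e^{2s}u(s,0) = 3 \sin(3 s) + \sin(5 s)$. The boundary conditions carry over: $w(0,\tau) = w(\pi,\tau) = 0$.
Solve for $w$:
  Using separation of variables $w = X(s)T(\tau)$:
  Eigenfunctions: $\sin(ns)$, $n = 1, 2, 3, \ldots$
  General solution: $w(s, \tau) = \sum c_n \sin(ns) e^{-n^2 \tau/2}$
  Matching $w(s,0) = 3 \sin(3 s) + \sin(5 s)$ term by term: $c_3=3, c_5=1$.
Hence $w(s,\tau) = 3 e^{-9 \tau/2} \sin(3 s) + e^{-25 \tau/2} \sin(5 s)$.
Transform back: $u(s,\tau) = e^{-2s}w(s,\tau)$.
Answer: $u(s, \tau) = 3 e^{-9 \tau/2} e^{-2 s} \sin(3 s) + e^{-25 \tau/2} e^{-2 s} \sin(5 s)$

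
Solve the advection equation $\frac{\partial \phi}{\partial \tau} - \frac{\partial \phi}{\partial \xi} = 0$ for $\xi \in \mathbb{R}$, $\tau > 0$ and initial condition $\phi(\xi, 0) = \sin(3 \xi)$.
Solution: By characteristics ($d\xi/d\tau = -1$), $\phi(\xi,\tau) = f(\xi + \tau)$ with $f = \phi( \cdot , 0)$.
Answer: $\phi(\xi, \tau) = \sin(3 \tau + 3 \xi)$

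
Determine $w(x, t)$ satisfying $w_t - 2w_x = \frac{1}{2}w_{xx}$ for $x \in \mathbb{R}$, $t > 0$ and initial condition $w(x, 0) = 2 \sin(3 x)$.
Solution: Change to a moving frame: let $\eta = x + 2t$, $\sigma = t$ and write $w(x,t) = u(\eta,\sigma)$.
By the chain rule $w_t = u_{\sigma} + 2u_{\eta}$, $w_x = u_{\eta}$, $w_{xx} = u_{\eta\eta}$.
Then $w_t - 2w_x = u_{\sigma}$: the advection term cancels and the PDE becomes the heat equation $u_{\sigma} = \frac{1}{2}u_{\eta\eta}$ on $\eta \in \mathbb{R}$.
Initial data: $u(\eta,0) = w(\eta,0) = 2 \sin(3 \eta)$.
On $\eta \in \mathbb{R}$ each mode satisfies $(\sin(n\eta))'' = -n^2 \sin(n\eta)$, so $e^{-n^2\sigma/2} \sin(n\eta)$ solves the heat equation; by superposition $u(\eta,\sigma) = \sum c_n e^{-n^2\sigma/2} \sin(n\eta)$.
Reading off the coefficients: $c_3=2$, so $u(\eta,\sigma) = 2 e^{-9 \sigma/2} \sin(3 \eta)$.
Substituting back $\eta = x + 2t$, $\sigma = t$: $w(x,t) = u(x + 2t, t)$.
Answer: $w(x, t) = 2 e^{-9 t/2} \sin(6 t + 3 x)$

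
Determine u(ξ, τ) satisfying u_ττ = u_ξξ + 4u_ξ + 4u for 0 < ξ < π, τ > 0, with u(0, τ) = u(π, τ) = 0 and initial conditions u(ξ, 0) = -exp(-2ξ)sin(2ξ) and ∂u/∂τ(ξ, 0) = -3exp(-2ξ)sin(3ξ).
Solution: Substitute u = exp(-2ξ)w.
Then u_ξ = exp(-2ξ)(w_ξ - 2w), u_ξξ = exp(-2ξ)(w_ξξ - 4w_ξ + 4w), u_ττ = exp(-2ξ)w_ττ; substituting and dividing by exp(-2ξ), the lower-order terms cancel: w_ττ = w_ξξ (standard wave equation).
Data for w: w(ξ,0) = exp(2ξ)u(ξ,0) = -sin(2ξ); w_τ(ξ,0) = exp(2ξ)u_τ(ξ,0) = -3sin(3ξ). The boundary conditions carry over: w(0,τ) = w(π,τ) = 0.
Separating variables: w = Σ [A_n cos(ω_n τ) + B_n sin(ω_n τ)] sin(nξ), ω_n = n. From ICs (B_n = velocity coefficient / ω_n): A_2=-1, B_3=-1.
So w(ξ,τ) = -sin(2ξ)cos(2τ) - sin(3ξ)sin(3τ), and u(ξ,τ) = exp(-2ξ)w(ξ,τ).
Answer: u(ξ, τ) = -exp(-2ξ)sin(2ξ)cos(2τ) - exp(-2ξ)sin(3ξ)sin(3τ)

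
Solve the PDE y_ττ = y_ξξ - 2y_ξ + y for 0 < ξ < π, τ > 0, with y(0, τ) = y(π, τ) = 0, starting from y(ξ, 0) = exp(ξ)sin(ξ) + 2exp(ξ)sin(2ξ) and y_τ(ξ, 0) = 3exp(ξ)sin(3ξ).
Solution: Substitute y = exp(ξ)u.
Then y_ξ = exp(ξ)(u_ξ + u), y_ξξ = exp(ξ)(u_ξξ + 2u_ξ + u), y_ττ = exp(ξ)u_ττ; substituting and dividing by exp(ξ), the lower-order terms cancel: u_ττ = u_ξξ (standard wave equation).
Data for u: u(ξ,0) = exp(-ξ)y(ξ,0) = sin(ξ) + 2sin(2ξ); u_τ(ξ,0) = exp(-ξ)y_τ(ξ,0) = 3sin(3ξ). The boundary conditions carry over: u(0,τ) = u(π,τ) = 0.
Separating variables: u = Σ [A_n cos(ω_n τ) + B_n sin(ω_n τ)] sin(nξ), ω_n = n. From ICs (B_n = velocity coefficient / ω_n): A_1=1, A_2=2, B_3=1.
So u(ξ,τ) = sin(ξ)cos(τ) + 2sin(2ξ)cos(2τ) + sin(3ξ)sin(3τ), and y(ξ,τ) = exp(ξ)u(ξ,τ).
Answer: y(ξ, τ) = exp(ξ)sin(ξ)cos(τ) + 2exp(ξ)sin(2ξ)cos(2τ) + exp(ξ)sin(3ξ)sin(3τ)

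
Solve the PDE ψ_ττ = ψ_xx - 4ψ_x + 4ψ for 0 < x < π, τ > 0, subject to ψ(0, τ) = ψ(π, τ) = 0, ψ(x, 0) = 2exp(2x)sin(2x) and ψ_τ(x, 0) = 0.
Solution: Substitute ψ = exp(2x)u.
Then ψ_x = exp(2x)(u_x + 2u), ψ_xx = exp(2x)(u_xx + 4u_x + 4u), ψ_ττ = exp(2x)u_ττ; substituting and dividing by exp(2x), the lower-order terms cancel: u_ττ = u_xx (standard wave equation).
Data for u: u(x,0) = exp(-2x)ψ(x,0) = 2sin(2x); u_τ(x,0) = exp(-2x)ψ_τ(x,0) = 0. The boundary conditions carry over: u(0,τ) = u(π,τ) = 0.
Separating variables: u = Σ [A_n cos(ω_n τ) + B_n sin(ω_n τ)] sin(nx), ω_n = n. From ICs: A_2=2.
So u(x,τ) = 2sin(2x)cos(2τ), and ψ(x,τ) = exp(2x)u(x,τ).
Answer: ψ(x, τ) = 2exp(2x)sin(2x)cos(2τ)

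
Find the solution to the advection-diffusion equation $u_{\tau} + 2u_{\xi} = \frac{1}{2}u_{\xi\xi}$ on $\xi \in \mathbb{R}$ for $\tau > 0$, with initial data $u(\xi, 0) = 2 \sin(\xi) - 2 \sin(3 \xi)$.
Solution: Moving frame: $\eta = \xi - 2\tau$, $\sigma = \tau$, $u = w(\eta,\sigma)$, so $u_{\tau} = w_{\sigma} - 2w_{\eta}$ and $u_{\xi\xi} = w_{\eta\eta}$.
Hence $u_{\tau} + 2u_{\xi} = w_{\sigma}$ and the PDE becomes the heat equation $w_{\sigma} = \frac{1}{2}w_{\eta\eta}$ on $\eta \in \mathbb{R}$.
Initial data: $w(\eta,0) = u(\eta,0) = 2 \sin(\eta) - 2 \sin(3 \eta)$. Each mode $\sin(n\eta)$ decays as $e^{-n^2\sigma/2}$ on $\mathbb{R}$, so $w(\eta,\sigma) = \sum c_n e^{-n^2\sigma/2} \sin(n\eta)$ with $c_1=2, c_3=-2$: $w(\eta,\sigma) = 2 e^{-\sigma/2} \sin(\eta) - 2 e^{-9 \sigma/2} \sin(3 \eta)$.
Substituting back: $u(\xi,\tau) = w(\xi - 2\tau, \tau)$.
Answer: $u(\xi, \tau) = -2 e^{-\tau/2} \sin(2 \tau - \xi) + 2 e^{-9 \tau/2} \sin(6 \tau - 3 \xi)$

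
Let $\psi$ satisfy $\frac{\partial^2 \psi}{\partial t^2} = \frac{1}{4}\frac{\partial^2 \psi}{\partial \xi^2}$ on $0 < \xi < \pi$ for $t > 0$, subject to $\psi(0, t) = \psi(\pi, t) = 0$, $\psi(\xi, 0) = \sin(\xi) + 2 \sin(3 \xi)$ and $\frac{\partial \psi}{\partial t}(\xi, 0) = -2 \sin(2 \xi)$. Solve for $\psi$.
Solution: Separating variables: $\psi = \sum [A_n \cos(\omega_n t) + B_n \sin(\omega_n t)] \sin(n\xi)$, $\omega_n = n/2$. From ICs ($B_n$ = velocity coefficient / $\omega_n$): $A_1=1, A_3=2, B_2=-2$.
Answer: $\psi(\xi, t) = \sin(\xi) \cos(t/2) - 2 \sin(2 \xi) \sin(t) + 2 \sin(3 \xi) \cos(3 t/2)$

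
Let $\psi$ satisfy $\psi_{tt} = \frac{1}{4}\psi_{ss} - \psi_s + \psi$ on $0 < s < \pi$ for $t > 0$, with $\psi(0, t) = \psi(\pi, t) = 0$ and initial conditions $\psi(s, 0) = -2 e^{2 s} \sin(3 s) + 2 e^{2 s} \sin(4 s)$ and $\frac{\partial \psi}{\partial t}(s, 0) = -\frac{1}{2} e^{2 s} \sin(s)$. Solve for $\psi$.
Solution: Substitute $\psi = e^{2s}u$, i.e. $u = e^{-2s}\psi$.
By the product rule, $\psi_s = e^{2s}(u_s + 2u)$, $\psi_{ss} = e^{2s}(u_{ss} + 4u_s + 4u)$, $\psi_{tt} = e^{2s}u_{tt}$.
Substituting into the PDE and dividing by $e^{2s}$: $u_{tt} = \frac{1}{4}(u_{ss} + 4u_s + 4u) - (u_s + 2u) + u$.
The lower-order terms cancel, leaving the standard wave equation $u_{tt} = \frac{1}{4}u_{ss}$.
Initial data for $u$: $u(s,0) = e^{-2s}\psi(s,0) = -2 \sin(3 s) + 2 \sin(4 s)$; $u_t(s,0) = e^{-2s}\psi_t(s,0) = -\frac{1}{2} \sin(s)$. The boundary conditions carry over: $u(0,t) = u(\pi,t) = 0$.
Solve for $u$:
  Using separation of variables $u = X(s)T(t)$:
  Eigenfunctions: $\sin(ns)$, $n = 1, 2, 3, \ldots$
  General solution: $u(s, t) = \sum [A_n \cos(n t/2) + B_n \sin(n t/2)] \sin(ns)$
  From $u(s,0) = -2 \sin(3 s) + 2 \sin(4 s)$: $A_3=-2, A_4=2$. From $u_t(s,0) = -\frac{1}{2} \sin(s)$, using $u_t(s,0) = \sum \omega_n B_n \sin(ns)$ with $\omega_n = n/2$: $B_1 = (-1/2)/(1/2) = -1$.
Hence $u(s,t) = - \sin(s) \sin(t/2) - 2 \sin(3 s) \cos(3 t/2) + 2 \sin(4 s) \cos(2 t)$.
Transform back: $\psi(s,t) = e^{2s}u(s,t)$.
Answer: $\psi(s, t) = - e^{2 s} \sin(s) \sin(t/2) - 2 e^{2 s} \sin(3 s) \cos(3 t/2) + 2 e^{2 s} \sin(4 s) \cos(2 t)$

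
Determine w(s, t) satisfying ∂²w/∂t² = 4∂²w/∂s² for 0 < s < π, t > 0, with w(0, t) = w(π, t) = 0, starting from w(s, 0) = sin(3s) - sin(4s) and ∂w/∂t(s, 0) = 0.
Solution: Using separation of variables w = X(s)T(t):
Eigenfunctions: sin(ns), n = 1, 2, 3, ...
General solution: w(s, t) = Σ [A_n cos(2n t) + B_n sin(2n t)] sin(ns)
From w(s,0) = sin(3s) - sin(4s): A_3=1, A_4=-1. From w_t(s,0) = 0: all B_n = 0.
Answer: w(s, t) = sin(3s)cos(6t) - sin(4s)cos(8t)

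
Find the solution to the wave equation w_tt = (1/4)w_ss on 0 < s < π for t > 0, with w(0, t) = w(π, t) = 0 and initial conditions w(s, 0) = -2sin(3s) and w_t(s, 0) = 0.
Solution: Using separation of variables w = X(s)T(t):
Eigenfunctions: sin(ns), n = 1, 2, 3, ...
General solution: w(s, t) = Σ [A_n cos(n t/2) + B_n sin(n t/2)] sin(ns)
From w(s,0) = -2sin(3s): A_3=-2. From w_t(s,0) = 0: all B_n = 0.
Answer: w(s, t) = -2sin(3s)cos(3t/2)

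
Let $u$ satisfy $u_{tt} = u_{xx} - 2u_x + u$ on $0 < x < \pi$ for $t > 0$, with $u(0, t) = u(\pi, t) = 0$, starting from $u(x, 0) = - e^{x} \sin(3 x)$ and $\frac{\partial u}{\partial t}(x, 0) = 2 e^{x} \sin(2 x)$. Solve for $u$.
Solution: Substitute $u = e^{x}w$.
Then $u_x = e^{x}(w_x + w)$, $u_{xx} = e^{x}(w_{xx} + 2w_x + w)$, $u_{tt} = e^{x}w_{tt}$; substituting and dividing by $e^{x}$, the lower-order terms cancel: $w_{tt} = w_{xx}$ (standard wave equation).
Data for $w$: $w(x,0) = e^{-x}u(x,0) = - \sin(3 x)$; $w_t(x,0) = e^{-x}u_t(x,0) = 2 \sin(2 x)$. The boundary conditions carry over: $w(0,t) = w(\pi,t) = 0$.
Separating variables: $w = \sum [A_n \cos(\omega_n t) + B_n \sin(\omega_n t)] \sin(nx)$, $\omega_n = n$. From ICs ($B_n$ = velocity coefficient / $\omega_n$): $A_3=-1, B_2=1$.
So $w(x,t) = \sin(2 t) \sin(2 x) - \sin(3 x) \cos(3 t)$, and $u(x,t) = e^{x}w(x,t)$.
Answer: $u(x, t) = e^{x} \sin(2 t) \sin(2 x) -  e^{x} \sin(3 x) \cos(3 t)$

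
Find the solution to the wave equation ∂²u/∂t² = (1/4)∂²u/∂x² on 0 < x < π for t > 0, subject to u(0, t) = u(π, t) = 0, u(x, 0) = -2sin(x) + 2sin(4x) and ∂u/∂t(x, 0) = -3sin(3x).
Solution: Separating variables: u = Σ [A_n cos(ω_n t) + B_n sin(ω_n t)] sin(nx), ω_n = n/2. From ICs (B_n = velocity coefficient / ω_n): A_1=-2, A_4=2, B_3=-2.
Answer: u(x, t) = -2sin(3t/2)sin(3x) - 2sin(x)cos(t/2) + 2sin(4x)cos(2t)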